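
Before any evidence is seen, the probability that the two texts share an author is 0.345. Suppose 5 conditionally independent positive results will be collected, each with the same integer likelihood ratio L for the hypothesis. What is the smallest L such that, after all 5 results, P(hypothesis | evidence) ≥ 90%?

Prior odds = 0.345/0.655 = 69/131.
Target odds = 0.9/0.1 = 9.
Need L⁵ ≥ 9 ÷ (69/131) = 393/23.
1⁵ = 1 < 393/23 ≤ 32 = 2⁵, so L = 2.

2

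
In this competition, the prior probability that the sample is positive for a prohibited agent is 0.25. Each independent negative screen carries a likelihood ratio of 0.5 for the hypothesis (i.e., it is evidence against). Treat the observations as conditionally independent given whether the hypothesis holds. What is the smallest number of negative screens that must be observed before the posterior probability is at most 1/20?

3

Prior odds = 0.25/0.75 = 1/3.
Likelihood ratio per negative screen = 0.5.
Target posterior odds = 0.05/0.95 = 1/19.
Need (1/3) × 0.5ⁿ ≤ 1/19, i.e. 0.5ⁿ ≤ 3/19.
0.5² = 0.25 is still above 3/19 but 0.5³ = 0.125 is at or below it, so n = 3.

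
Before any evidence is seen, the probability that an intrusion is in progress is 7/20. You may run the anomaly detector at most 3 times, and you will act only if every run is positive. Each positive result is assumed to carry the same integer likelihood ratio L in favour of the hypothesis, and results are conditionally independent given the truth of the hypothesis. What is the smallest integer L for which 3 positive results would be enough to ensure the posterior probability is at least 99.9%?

13

Prior odds = 0.35/0.65 = 7/13.
Target odds = 0.999/0.001 = 999.
Need L³ ≥ 999 ÷ (7/13) = 12987/7.
12³ = 1728 < 12987/7 ≤ 2197 = 13³, so L = 13.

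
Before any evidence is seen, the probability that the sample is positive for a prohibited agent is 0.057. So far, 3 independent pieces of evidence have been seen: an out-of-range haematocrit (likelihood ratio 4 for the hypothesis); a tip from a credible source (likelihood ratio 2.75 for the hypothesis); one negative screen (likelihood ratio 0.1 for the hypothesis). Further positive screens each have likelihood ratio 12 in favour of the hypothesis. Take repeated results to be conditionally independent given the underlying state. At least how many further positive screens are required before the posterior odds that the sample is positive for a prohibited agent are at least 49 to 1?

3

Prior odds = 0.057/0.943 = 57/943.
Combined Bayes factor of the evidence already in hand = 4 × 2.75 × 0.1 = 1.1.
Odds after that evidence = (57/943) × 1.1 = 627/9430.
Target odds = 49.
Need 12ⁿ ≥ 49 ÷ (627/9430) = 462070/627.
12² = 144 falls short of 462070/627 but 12³ = 1728 reaches it, so n = 3.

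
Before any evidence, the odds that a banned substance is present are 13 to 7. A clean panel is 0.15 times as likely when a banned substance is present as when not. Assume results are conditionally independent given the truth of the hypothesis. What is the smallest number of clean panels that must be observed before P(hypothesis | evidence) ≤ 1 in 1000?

4

Prior odds = 13/7.
Likelihood ratio per clean panel = 0.15.
Target posterior odds = 0.001/0.999 = 1/999.
Need (13/7) × 0.15ⁿ ≤ 1/999, i.e. 0.15ⁿ ≤ 7/12987.
0.15³ = 0.003375 is still above 7/12987 but 0.15⁴ = 81/160000 is at or below it, so n = 4.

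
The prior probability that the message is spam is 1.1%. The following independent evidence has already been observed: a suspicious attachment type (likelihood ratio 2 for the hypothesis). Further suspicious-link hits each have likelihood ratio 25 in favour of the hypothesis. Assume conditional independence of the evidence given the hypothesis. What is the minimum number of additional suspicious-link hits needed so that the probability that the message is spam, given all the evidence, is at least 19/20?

3

Prior odds = 0.011/0.989 = 11/989.
Bayes factor of the evidence already in hand = 2.
Odds after that evidence = (11/989) × 2 = 22/989.
Target odds = 0.95/0.05 = 19.
Need 25ⁿ ≥ 19 ÷ (22/989) = 18791/22.
25² = 625 falls short of 18791/22 but 25³ = 15625 reaches it, so n = 3.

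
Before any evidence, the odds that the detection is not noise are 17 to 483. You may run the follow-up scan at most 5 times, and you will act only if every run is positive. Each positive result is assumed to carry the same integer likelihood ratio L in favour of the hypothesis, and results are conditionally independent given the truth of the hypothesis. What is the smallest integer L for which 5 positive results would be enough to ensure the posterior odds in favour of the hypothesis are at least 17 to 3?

Prior odds = 17/483.
Target odds = 17/3.
Need L⁵ ≥ 17/3 ÷ (17/483) = 161.
2⁵ = 32 < 161 ≤ 243 = 3⁵, so L = 3.

3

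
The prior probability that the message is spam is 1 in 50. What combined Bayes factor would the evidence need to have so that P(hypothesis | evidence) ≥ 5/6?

Prior odds = 0.02/0.98 = 1/49.
Target odds = (5/6)/(1/6) = 5.
Required Bayes factor = 5 ÷ (1/49) = 245.

245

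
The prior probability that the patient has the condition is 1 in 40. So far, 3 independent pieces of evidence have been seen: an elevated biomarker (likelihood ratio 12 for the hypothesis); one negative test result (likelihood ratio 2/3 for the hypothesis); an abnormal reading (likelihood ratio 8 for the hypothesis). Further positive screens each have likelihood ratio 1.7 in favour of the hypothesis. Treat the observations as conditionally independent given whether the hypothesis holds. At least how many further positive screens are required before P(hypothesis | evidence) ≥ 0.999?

13

Prior odds = 0.025/0.975 = 1/39.
Combined Bayes factor of the evidence already in hand = 12 × (2/3) × 8 = 64.
Odds after that evidence = (1/39) × 64 = 64/39.
Target odds = 0.999/0.001 = 999.
Need 1.7ⁿ ≥ 999 ÷ (64/39) = 608.765625.
1.7¹² ≈582.622 falls short of 608.765625 but 1.7¹³ ≈990.458 reaches it, so n = 13.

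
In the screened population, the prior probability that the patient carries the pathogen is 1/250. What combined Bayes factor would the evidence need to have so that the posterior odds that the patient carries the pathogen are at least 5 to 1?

1245

Prior odds = 0.004/0.996 = 1/249.
Target odds = 5.
Required Bayes factor = 5 ÷ (1/249) = 1245.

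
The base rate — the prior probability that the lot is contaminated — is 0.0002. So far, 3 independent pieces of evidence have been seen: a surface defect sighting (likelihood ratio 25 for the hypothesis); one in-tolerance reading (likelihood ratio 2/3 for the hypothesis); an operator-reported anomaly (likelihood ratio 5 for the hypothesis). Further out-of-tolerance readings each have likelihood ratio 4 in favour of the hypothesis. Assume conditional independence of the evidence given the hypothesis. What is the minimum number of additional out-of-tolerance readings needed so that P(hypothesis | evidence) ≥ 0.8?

4

Prior odds = 0.0002/0.9998 = 1/4999.
Combined Bayes factor of the evidence already in hand = 25 × (2/3) × 5 = 250/3.
Odds after that evidence = (1/4999) × 250/3 = 250/14997.
Target odds = 0.8/0.2 = 4.
Need 4ⁿ ≥ 4 ÷ (250/14997) = 239.952.
4³ = 64 falls short of 239.952 but 4⁴ = 256 reaches it, so n = 4.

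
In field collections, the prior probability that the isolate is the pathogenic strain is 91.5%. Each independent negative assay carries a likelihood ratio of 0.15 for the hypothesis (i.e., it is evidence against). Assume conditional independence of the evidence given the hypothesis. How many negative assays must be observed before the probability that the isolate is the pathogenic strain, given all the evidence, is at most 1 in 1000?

5

Prior odds = 0.915/0.085 = 183/17.
Likelihood ratio per negative assay = 0.15.
Target posterior odds = 0.001/0.999 = 1/999.
Require 0.15ⁿ ≤ 1/999 ÷ (183/17) = 17/182817.
0.15⁴ = 81/160000 is still above 17/182817 but 0.15⁵ = 243/3200000 is at or below it, so n = 5.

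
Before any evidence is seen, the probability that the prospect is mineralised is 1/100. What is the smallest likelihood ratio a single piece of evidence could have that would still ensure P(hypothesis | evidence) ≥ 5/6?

Prior odds = 0.01/0.99 = 1/99.
Target odds = (5/6)/(1/6) = 5.
Required Bayes factor = 5 ÷ (1/99) = 495.

495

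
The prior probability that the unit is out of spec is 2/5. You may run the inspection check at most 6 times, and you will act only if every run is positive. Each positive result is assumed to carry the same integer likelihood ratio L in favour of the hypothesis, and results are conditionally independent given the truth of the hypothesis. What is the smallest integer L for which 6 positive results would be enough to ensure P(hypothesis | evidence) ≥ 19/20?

Prior odds = 0.4/0.6 = 2/3.
Target odds = 0.95/0.05 = 19.
Need L⁶ ≥ 19 ÷ (2/3) = 28.5.
1⁶ = 1 < 28.5 ≤ 64 = 2⁶, so L = 2.

2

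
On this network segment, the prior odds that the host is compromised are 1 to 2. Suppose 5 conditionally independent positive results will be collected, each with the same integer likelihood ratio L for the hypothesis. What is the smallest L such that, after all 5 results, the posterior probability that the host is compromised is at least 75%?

2

Prior odds = 0.5.
Target odds = 0.75/0.25 = 3.
Need L⁵ ≥ 3 ÷ 0.5 = 6.
1⁵ = 1 < 6 ≤ 32 = 2⁵, so L = 2.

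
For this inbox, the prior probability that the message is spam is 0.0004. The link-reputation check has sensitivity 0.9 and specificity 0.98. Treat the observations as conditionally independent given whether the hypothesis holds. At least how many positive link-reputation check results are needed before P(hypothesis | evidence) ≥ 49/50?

Prior odds: 0.0004 ÷ 0.9996 = 1/2499.
False-positive rate = 1 − 0.98 = 0.02; likelihood ratio of a positive = 0.9/0.02 = 45.
Target posterior odds = 0.98/0.02 = 49.
Require 45ⁿ ≥ 49 ÷ (1/2499) = 122451.
45³ = 91125 falls short of 122451 but 45⁴ = 4100625 reaches it, so n = 4.

4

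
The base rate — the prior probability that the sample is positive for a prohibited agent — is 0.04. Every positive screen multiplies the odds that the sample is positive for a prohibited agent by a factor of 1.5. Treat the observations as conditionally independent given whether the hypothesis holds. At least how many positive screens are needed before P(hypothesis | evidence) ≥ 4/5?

12

Prior odds = 0.04/0.96 = 1/24.
Likelihood ratio per positive screen = 1.5.
Target posterior odds = 0.8/0.2 = 4.
Require 1.5ⁿ ≥ 4 ÷ (1/24) = 96.
1.5¹¹ = 177147/2048 falls short of 96 but 1.5¹² = 531441/4096 reaches it, so n = 12.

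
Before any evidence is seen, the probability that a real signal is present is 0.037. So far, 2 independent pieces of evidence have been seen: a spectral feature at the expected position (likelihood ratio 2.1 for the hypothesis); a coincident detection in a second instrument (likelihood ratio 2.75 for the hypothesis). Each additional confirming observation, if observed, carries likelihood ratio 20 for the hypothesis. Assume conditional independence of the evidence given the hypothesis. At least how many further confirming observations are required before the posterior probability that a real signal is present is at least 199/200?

Prior odds = 0.037/0.963 = 37/963.
Combined Bayes factor of the evidence already in hand = 2.1 × 2.75 = 5.775.
Odds after that evidence = (37/963) × 5.775 = 2849/12840.
Target odds = 0.995/0.005 = 199.
Need 20ⁿ ≥ 199 ÷ (2849/12840) = 2555160/2849.
20² = 400 falls short of 2555160/2849 but 20³ = 8000 reaches it, so n = 3.

3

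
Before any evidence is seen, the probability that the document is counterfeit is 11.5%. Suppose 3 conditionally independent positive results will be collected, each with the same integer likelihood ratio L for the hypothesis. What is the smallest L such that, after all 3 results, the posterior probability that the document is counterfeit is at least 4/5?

Prior odds = 0.115/0.885 = 23/177.
Target odds = 0.8/0.2 = 4.
Need L³ ≥ 4 ÷ (23/177) = 708/23.
3³ = 27 < 708/23 ≤ 64 = 4³, so L = 4.

4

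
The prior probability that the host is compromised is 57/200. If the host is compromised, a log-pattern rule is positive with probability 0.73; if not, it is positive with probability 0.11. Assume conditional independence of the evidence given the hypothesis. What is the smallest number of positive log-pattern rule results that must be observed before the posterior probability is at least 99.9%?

5

Prior odds = 0.285/0.715 = 57/143.
Likelihood ratio of a positive = 0.73/0.11 = 73/11.
Target posterior odds = 0.999/0.001 = 999.
Require (73/11)ⁿ ≥ 999 ÷ (57/143) = 47619/19.
(73/11)⁴ = 28398241/14641 falls short of 47619/19 but (73/11)⁵ ≈12872.1 reaches it, so n = 5.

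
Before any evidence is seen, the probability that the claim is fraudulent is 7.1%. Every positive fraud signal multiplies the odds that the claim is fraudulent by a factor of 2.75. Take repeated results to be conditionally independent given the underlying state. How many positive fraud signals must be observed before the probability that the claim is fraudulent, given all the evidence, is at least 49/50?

Prior odds: 0.071 ÷ 0.929 = 71/929.
Likelihood ratio per positive fraud signal = 2.75.
Target posterior odds = 0.98/0.02 = 49.
Need (71/929) × 2.75ⁿ ≥ 49, i.e. 2.75ⁿ ≥ 45521/71.
2.75⁶ = 1771561/4096 falls short of 45521/71 but 2.75⁷ = 19487171/16384 reaches it, so n = 7.

7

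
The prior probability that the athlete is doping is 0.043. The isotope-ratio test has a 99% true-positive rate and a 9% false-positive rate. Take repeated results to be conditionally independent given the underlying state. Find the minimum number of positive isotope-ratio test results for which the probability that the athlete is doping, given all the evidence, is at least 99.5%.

4

Prior odds = 0.043/0.957 = 43/957.
Likelihood ratio of a positive result = 0.99/0.09 = 11.
Target posterior odds = 0.995/0.005 = 199.
Require 11ⁿ ≥ 199 ÷ (43/957) = 190443/43.
11³ = 1331 falls short of 190443/43 but 11⁴ = 14641 reaches it, so n = 4.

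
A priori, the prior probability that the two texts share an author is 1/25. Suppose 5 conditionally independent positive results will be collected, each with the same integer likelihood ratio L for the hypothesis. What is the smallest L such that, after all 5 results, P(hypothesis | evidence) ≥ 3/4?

3

Prior odds = 0.04/0.96 = 1/24.
Target odds = 0.75/0.25 = 3.
Need L⁵ ≥ 3 ÷ (1/24) = 72.
2⁵ = 32 < 72 ≤ 243 = 3⁵, so L = 3.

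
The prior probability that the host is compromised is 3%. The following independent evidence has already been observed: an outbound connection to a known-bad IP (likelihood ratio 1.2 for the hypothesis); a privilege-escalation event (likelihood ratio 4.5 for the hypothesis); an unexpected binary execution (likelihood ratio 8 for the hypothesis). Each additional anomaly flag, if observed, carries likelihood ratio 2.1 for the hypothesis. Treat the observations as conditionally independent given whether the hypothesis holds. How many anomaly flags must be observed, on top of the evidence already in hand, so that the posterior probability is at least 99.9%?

Prior odds = 0.03/0.97 = 3/97.
Combined Bayes factor of the evidence already in hand = 1.2 × 4.5 × 8 = 43.2.
Odds after that evidence = (3/97) × 43.2 = 648/485.
Target odds = 0.999/0.001 = 999.
Need 2.1ⁿ ≥ 999 ÷ (648/485) = 17945/24.
2.1⁸ ≈378.229 falls short of 17945/24 but 2.1⁹ ≈794.28 reaches it, so n = 9.

9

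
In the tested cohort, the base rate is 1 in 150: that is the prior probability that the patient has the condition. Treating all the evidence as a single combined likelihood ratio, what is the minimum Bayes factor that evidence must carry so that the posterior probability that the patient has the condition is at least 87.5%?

1043

Prior odds = (1/150)/(149/150) = 1/149.
Target odds = 0.875/0.125 = 7.
Required Bayes factor = 7 ÷ (1/149) = 1043.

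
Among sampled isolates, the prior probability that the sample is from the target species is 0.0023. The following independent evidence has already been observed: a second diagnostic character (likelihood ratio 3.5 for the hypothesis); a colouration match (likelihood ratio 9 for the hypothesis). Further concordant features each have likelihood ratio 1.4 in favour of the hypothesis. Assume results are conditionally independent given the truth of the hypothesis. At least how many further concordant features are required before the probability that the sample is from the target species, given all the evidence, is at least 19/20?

Prior odds = 0.0023/0.9977 = 23/9977.
Combined Bayes factor of the evidence already in hand = 3.5 × 9 = 31.5.
Odds after that evidence = (23/9977) × 31.5 = 1449/19954.
Target odds = 0.95/0.05 = 19.
Need 1.4ⁿ ≥ 19 ÷ (1449/19954) = 379126/1449.
1.4¹⁶ ≈217.795 falls short of 379126/1449 but 1.4¹⁷ ≈304.913 reaches it, so n = 17.

17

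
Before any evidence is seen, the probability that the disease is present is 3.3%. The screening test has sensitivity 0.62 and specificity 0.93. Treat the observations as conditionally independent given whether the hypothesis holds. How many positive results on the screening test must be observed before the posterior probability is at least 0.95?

3

Prior odds: 0.033 ÷ 0.967 = 33/967.
False-positive rate = 1 − 0.93 = 0.07; likelihood ratio of a positive = 0.62/0.07 = 62/7.
Target posterior odds = 0.95/0.05 = 19.
Need (33/967) × (62/7)ⁿ ≥ 19, i.e. (62/7)ⁿ ≥ 18373/33.
(62/7)² = 3844/49 falls short of 18373/33 but (62/7)³ = 238328/343 reaches it, so n = 3.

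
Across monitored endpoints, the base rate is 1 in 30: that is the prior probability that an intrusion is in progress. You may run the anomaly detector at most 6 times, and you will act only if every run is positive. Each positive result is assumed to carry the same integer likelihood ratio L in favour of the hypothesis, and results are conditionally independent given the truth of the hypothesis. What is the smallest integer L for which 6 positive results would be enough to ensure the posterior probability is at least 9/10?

3

Prior odds = (1/30)/(29/30) = 1/29.
Target odds = 0.9/0.1 = 9.
Need L⁶ ≥ 9 ÷ (1/29) = 261.
2⁶ = 64 < 261 ≤ 729 = 3⁶, so L = 3.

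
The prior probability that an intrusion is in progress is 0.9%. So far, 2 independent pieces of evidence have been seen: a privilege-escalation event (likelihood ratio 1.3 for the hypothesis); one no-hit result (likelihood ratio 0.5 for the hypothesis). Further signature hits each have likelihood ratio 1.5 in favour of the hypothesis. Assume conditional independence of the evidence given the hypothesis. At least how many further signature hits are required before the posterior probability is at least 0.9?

19

Prior odds = 0.009/0.991 = 9/991.
Combined Bayes factor of the evidence already in hand = 1.3 × 0.5 = 0.65.
Odds after that evidence = (9/991) × 0.65 = 117/19820.
Target odds = 0.9/0.1 = 9.
Need 1.5ⁿ ≥ 9 ÷ (117/19820) = 19820/13.
1.5¹⁸ = 387420489/262144 falls short of 19820/13 but 1.5¹⁹ ≈2216.84 reaches it, so n = 19.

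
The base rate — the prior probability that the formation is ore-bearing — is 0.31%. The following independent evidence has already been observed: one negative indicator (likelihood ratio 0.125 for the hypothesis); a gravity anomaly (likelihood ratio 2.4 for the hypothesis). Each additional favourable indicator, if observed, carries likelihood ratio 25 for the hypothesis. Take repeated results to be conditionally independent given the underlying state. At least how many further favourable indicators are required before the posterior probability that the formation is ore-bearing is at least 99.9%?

5

Prior odds = 0.0031/0.9969 = 31/9969.
Combined Bayes factor of the evidence already in hand = 0.125 × 2.4 = 0.3.
Odds after that evidence = (31/9969) × 0.3 = 31/33230.
Target odds = 0.999/0.001 = 999.
Need 25ⁿ ≥ 999 ÷ (31/33230) = 33196770/31.
25⁴ = 390625 falls short of 33196770/31 but 25⁵ = 9765625 reaches it, so n = 5.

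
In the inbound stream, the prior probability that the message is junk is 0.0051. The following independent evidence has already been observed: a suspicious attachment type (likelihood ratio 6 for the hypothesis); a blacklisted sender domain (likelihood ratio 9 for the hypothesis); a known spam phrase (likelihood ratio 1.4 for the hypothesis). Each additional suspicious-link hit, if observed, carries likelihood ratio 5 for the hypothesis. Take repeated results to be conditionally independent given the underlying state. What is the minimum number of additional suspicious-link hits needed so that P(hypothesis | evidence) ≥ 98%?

4

Prior odds = 0.0051/0.9949 = 51/9949.
Combined Bayes factor of the evidence already in hand = 6 × 9 × 1.4 = 75.6.
Odds after that evidence = (51/9949) × 75.6 = 19278/49745.
Target odds = 0.98/0.02 = 49.
Need 5ⁿ ≥ 49 ÷ (19278/49745) = 348215/2754.
5³ = 125 falls short of 348215/2754 but 5⁴ = 625 reaches it, so n = 4.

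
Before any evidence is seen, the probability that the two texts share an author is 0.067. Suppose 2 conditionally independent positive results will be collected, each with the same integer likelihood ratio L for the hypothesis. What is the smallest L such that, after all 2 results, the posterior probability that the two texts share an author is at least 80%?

Prior odds = 0.067/0.933 = 67/933.
Target odds = 0.8/0.2 = 4.
Need L² ≥ 4 ÷ (67/933) = 3732/67.
7² = 49 < 3732/67 ≤ 64 = 8², so L = 8.

8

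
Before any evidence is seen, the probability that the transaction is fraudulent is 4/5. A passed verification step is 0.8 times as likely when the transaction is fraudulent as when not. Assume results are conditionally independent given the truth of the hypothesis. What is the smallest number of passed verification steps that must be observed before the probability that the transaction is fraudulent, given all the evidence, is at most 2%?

24

Prior odds = 0.8/0.2 = 4.
Likelihood ratio per passed verification step = 0.8.
Target odds: 0.02 ÷ 0.98 = 1/49.
Need 4 × 0.8ⁿ ≤ 1/49, i.e. 0.8ⁿ ≤ 1/196.
0.8²³ ≈0.00590296 is still above 1/196 but 0.8²⁴ ≈0.00472237 is at or below it, so n = 24.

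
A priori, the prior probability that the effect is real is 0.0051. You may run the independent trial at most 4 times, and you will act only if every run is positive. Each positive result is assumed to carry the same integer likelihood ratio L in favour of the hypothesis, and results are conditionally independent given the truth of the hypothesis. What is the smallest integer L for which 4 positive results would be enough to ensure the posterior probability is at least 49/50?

10

Prior odds = 0.0051/0.9949 = 51/9949.
Target odds = 0.98/0.02 = 49.
Need L⁴ ≥ 49 ÷ (51/9949) = 487501/51.
9⁴ = 6561 < 487501/51 ≤ 10000 = 10⁴, so L = 10.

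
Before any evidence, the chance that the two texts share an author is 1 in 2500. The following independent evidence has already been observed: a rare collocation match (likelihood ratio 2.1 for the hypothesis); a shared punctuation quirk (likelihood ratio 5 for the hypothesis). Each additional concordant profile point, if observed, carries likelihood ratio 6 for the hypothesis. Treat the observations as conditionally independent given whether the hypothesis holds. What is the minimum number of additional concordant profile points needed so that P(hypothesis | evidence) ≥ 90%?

5

Prior odds = 0.0004/0.9996 = 1/2499.
Combined Bayes factor of the evidence already in hand = 2.1 × 5 = 10.5.
Odds after that evidence = (1/2499) × 10.5 = 1/238.
Target odds = 0.9/0.1 = 9.
Need 6ⁿ ≥ 9 ÷ (1/238) = 2142.
6⁴ = 1296 falls short of 2142 but 6⁵ = 7776 reaches it, so n = 5.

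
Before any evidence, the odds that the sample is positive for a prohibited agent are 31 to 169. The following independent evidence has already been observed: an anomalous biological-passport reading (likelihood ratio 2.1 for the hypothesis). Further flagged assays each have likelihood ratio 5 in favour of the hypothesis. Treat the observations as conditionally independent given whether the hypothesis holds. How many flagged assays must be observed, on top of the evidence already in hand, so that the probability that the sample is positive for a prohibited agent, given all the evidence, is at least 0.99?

Prior odds = 31/169.
Bayes factor of the evidence already in hand = 2.1.
Odds after that evidence = (31/169) × 2.1 = 651/1690.
Target odds = 0.99/0.01 = 99.
Need 5ⁿ ≥ 99 ÷ (651/1690) = 55770/217.
5³ = 125 falls short of 55770/217 but 5⁴ = 625 reaches it, so n = 4.

4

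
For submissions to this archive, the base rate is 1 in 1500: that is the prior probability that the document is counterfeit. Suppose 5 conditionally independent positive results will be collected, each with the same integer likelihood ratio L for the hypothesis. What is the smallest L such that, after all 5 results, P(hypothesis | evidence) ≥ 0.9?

Prior odds = (1/1500)/(1499/1500) = 1/1499.
Target odds = 0.9/0.1 = 9.
Need L⁵ ≥ 9 ÷ (1/1499) = 13491.
6⁵ = 7776 < 13491 ≤ 16807 = 7⁵, so L = 7.

7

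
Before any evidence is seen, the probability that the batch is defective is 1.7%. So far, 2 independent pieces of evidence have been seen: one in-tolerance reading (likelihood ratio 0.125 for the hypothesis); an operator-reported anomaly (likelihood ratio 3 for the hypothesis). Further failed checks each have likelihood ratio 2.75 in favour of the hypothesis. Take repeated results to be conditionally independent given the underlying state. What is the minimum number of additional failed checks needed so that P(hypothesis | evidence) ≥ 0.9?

8

Prior odds = 0.017/0.983 = 17/983.
Combined Bayes factor of the evidence already in hand = 0.125 × 3 = 0.375.
Odds after that evidence = (17/983) × 0.375 = 51/7864.
Target odds = 0.9/0.1 = 9.
Need 2.75ⁿ ≥ 9 ÷ (51/7864) = 23592/17.
2.75⁷ = 19487171/16384 falls short of 23592/17 but 2.75⁸ = 214358881/65536 reaches it, so n = 8.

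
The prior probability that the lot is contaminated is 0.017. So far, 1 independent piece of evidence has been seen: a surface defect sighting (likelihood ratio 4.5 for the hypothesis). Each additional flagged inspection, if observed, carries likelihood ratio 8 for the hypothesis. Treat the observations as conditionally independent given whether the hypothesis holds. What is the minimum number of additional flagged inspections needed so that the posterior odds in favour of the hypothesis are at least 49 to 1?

4

Prior odds = 0.017/0.983 = 17/983.
Bayes factor of the evidence already in hand = 4.5.
Odds after that evidence = (17/983) × 4.5 = 153/1966.
Target odds = 49.
Need 8ⁿ ≥ 49 ÷ (153/1966) = 96334/153.
8³ = 512 falls short of 96334/153 but 8⁴ = 4096 reaches it, so n = 4.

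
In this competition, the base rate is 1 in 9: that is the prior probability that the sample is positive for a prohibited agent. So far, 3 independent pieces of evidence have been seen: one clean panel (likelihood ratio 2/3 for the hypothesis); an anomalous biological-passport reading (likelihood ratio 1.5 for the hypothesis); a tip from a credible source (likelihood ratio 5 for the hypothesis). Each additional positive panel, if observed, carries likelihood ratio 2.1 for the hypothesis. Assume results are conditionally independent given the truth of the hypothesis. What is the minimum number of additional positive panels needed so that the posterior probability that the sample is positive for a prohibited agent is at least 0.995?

Prior odds = (1/9)/(8/9) = 0.125.
Combined Bayes factor of the evidence already in hand = (2/3) × 1.5 × 5 = 5.
Odds after that evidence = 0.125 × 5 = 0.625.
Target odds = 0.995/0.005 = 199.
Need 2.1ⁿ ≥ 199 ÷ 0.625 = 318.4.
2.1⁷ ≈180.109 falls short of 318.4 but 2.1⁸ ≈378.229 reaches it, so n = 8.

8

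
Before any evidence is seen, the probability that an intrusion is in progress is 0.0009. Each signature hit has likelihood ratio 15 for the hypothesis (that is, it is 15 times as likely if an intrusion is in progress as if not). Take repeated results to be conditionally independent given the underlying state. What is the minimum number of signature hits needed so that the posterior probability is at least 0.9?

Prior odds: 0.0009 ÷ 0.9991 = 9/9991.
Likelihood ratio per signature hit = 15.
Target posterior odds = 0.9/0.1 = 9.
Need (9/9991) × 15ⁿ ≥ 9, i.e. 15ⁿ ≥ 9991.
15³ = 3375 falls short of 9991 but 15⁴ = 50625 reaches it, so n = 4.

4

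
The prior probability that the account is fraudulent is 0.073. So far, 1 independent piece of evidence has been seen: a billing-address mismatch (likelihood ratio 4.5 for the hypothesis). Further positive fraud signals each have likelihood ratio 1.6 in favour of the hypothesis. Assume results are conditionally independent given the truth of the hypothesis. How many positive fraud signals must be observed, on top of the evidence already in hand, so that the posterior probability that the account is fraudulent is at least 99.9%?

17

Prior odds = 0.073/0.927 = 73/927.
Bayes factor of the evidence already in hand = 4.5.
Odds after that evidence = (73/927) × 4.5 = 73/206.
Target odds = 0.999/0.001 = 999.
Need 1.6ⁿ ≥ 999 ÷ (73/206) = 205794/73.
1.6¹⁶ ≈1844.67 falls short of 205794/73 but 1.6¹⁷ ≈2951.48 reaches it, so n = 17.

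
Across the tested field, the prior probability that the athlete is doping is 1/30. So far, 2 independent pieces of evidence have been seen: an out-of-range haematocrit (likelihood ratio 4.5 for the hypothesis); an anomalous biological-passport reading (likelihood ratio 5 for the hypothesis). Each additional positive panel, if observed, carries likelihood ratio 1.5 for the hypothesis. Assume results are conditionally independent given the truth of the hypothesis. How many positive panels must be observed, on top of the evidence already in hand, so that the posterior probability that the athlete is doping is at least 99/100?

12

Prior odds = (1/30)/(29/30) = 1/29.
Combined Bayes factor of the evidence already in hand = 4.5 × 5 = 22.5.
Odds after that evidence = (1/29) × 22.5 = 45/58.
Target odds = 0.99/0.01 = 99.
Need 1.5ⁿ ≥ 99 ÷ (45/58) = 127.6.
1.5¹¹ = 177147/2048 falls short of 127.6 but 1.5¹² = 531441/4096 reaches it, so n = 12.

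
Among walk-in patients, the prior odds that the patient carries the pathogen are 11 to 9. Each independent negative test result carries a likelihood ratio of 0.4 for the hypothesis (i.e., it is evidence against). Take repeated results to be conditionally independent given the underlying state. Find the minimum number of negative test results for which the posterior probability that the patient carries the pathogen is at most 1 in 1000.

Prior odds = 11/9.
Likelihood ratio per negative test result = 0.4.
Target posterior odds = 0.001/0.999 = 1/999.
Need (11/9) × 0.4ⁿ ≤ 1/999, i.e. 0.4ⁿ ≤ 1/1221.
0.4⁷ = 128/78125 is still above 1/1221 but 0.4⁸ = 256/390625 is at or below it, so n = 8.

8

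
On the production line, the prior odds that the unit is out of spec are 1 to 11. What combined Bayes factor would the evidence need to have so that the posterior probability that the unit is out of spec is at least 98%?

Prior odds = 1/11.
Target odds = 0.98/0.02 = 49.
Required Bayes factor = 49 ÷ (1/11) = 539.

539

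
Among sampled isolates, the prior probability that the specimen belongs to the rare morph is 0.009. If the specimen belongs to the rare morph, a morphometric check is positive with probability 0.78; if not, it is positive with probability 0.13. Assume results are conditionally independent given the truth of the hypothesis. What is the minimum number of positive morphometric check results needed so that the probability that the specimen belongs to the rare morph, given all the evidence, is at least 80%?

Prior odds = 0.009/0.991 = 9/991.
Likelihood ratio of a positive = 0.78/0.13 = 6.
Target odds: 0.8 ÷ 0.2 = 4.
Require 6ⁿ ≥ 4 ÷ (9/991) = 3964/9.
6³ = 216 falls short of 3964/9 but 6⁴ = 1296 reaches it, so n = 4.

4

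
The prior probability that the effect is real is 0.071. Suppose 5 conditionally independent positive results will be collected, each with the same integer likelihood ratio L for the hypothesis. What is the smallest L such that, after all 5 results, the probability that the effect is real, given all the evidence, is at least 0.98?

4

Prior odds = 0.071/0.929 = 71/929.
Target odds = 0.98/0.02 = 49.
Need L⁵ ≥ 49 ÷ (71/929) = 45521/71.
3⁵ = 243 < 45521/71 ≤ 1024 = 4⁵, so L = 4.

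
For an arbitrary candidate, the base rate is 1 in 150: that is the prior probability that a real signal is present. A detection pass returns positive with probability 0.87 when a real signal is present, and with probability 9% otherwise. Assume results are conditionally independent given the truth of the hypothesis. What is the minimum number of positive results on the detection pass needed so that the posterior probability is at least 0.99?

5

Prior odds: (1/150) ÷ (149/150) = 1/149.
Likelihood ratio of a positive result = 0.87/0.09 = 29/3.
Target odds: 0.99 ÷ 0.01 = 99.
Require (29/3)ⁿ ≥ 99 ÷ (1/149) = 14751.
(29/3)⁴ = 707281/81 falls short of 14751 but (29/3)⁵ = 20511149/243 reaches it, so n = 5.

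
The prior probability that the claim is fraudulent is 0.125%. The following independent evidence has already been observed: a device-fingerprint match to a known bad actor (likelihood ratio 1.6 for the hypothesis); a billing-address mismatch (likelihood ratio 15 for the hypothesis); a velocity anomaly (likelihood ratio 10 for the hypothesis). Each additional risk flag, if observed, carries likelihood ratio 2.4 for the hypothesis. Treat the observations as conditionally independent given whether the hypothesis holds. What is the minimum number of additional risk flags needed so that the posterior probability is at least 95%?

Prior odds = 0.00125/0.99875 = 1/799.
Combined Bayes factor of the evidence already in hand = 1.6 × 15 × 10 = 240.
Odds after that evidence = (1/799) × 240 = 240/799.
Target odds = 0.95/0.05 = 19.
Need 2.4ⁿ ≥ 19 ÷ (240/799) = 15181/240.
2.4⁴ = 33.1776 falls short of 15181/240 but 2.4⁵ = 79.62624 reaches it, so n = 5.

5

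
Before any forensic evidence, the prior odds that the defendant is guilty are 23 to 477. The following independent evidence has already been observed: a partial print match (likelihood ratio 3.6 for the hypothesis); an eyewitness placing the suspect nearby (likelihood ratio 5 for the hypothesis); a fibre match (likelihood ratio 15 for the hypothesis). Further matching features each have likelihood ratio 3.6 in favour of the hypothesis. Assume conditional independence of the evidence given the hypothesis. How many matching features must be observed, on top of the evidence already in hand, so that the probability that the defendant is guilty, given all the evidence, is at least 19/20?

Prior odds = 23/477.
Combined Bayes factor of the evidence already in hand = 3.6 × 5 × 15 = 270.
Odds after that evidence = (23/477) × 270 = 690/53.
Target odds = 0.95/0.05 = 19.
Need 3.6ⁿ ≥ 19 ÷ (690/53) = 1007/690.
3.6¹ = 3.6, which meets the required 1007/690; so n = 1.

1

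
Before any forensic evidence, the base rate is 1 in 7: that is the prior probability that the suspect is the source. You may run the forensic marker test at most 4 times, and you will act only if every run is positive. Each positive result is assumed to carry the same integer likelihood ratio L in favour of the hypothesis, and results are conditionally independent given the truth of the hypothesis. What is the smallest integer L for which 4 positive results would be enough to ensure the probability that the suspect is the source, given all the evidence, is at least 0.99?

5

Prior odds = (1/7)/(6/7) = 1/6.
Target odds = 0.99/0.01 = 99.
Need L⁴ ≥ 99 ÷ (1/6) = 594.
4⁴ = 256 < 594 ≤ 625 = 5⁴, so L = 5.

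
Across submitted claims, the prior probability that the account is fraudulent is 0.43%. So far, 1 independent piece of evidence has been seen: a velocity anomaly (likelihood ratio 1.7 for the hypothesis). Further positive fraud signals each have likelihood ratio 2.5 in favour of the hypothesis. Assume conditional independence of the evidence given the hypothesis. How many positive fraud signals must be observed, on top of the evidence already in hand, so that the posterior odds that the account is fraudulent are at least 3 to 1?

7

Prior odds = 0.0043/0.9957 = 43/9957.
Bayes factor of the evidence already in hand = 1.7.
Odds after that evidence = (43/9957) × 1.7 = 731/99570.
Target odds = 3.
Need 2.5ⁿ ≥ 3 ÷ (731/99570) = 298710/731.
2.5⁶ = 244.140625 falls short of 298710/731 but 2.5⁷ = 610.3515625 reaches it, so n = 7.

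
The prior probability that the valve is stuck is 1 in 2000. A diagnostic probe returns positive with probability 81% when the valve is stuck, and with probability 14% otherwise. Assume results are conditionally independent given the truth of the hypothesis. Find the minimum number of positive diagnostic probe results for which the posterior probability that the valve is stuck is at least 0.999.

Prior odds = 0.0005/0.9995 = 1/1999.
Likelihood ratio of a positive result = 0.81/0.14 = 81/14.
Target posterior odds = 0.999/0.001 = 999.
Require (81/14)ⁿ ≥ 999 ÷ (1/1999) = 1997001.
(81/14)⁸ ≈1.25561e+06 falls short of 1997001 but (81/14)⁹ ≈7.26462e+06 reaches it, so n = 9.

9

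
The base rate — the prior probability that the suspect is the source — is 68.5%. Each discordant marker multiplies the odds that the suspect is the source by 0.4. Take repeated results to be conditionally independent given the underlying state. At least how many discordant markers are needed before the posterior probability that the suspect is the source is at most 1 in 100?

6

Prior odds: 0.685 ÷ 0.315 = 137/63.
Likelihood ratio per discordant marker = 0.4.
Target odds: 0.01 ÷ 0.99 = 1/99.
Need (137/63) × 0.4ⁿ ≤ 1/99, i.e. 0.4ⁿ ≤ 7/1507.
0.4⁵ = 0.01024 is still above 7/1507 but 0.4⁶ = 64/15625 is at or below it, so n = 6.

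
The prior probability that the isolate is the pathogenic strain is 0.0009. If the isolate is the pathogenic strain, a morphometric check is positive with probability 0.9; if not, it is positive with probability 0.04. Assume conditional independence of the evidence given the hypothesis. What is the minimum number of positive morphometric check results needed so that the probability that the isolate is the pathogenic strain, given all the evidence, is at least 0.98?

4

Prior odds: 0.0009 ÷ 0.9991 = 9/9991.
Likelihood ratio of a positive = 0.9/0.04 = 22.5.
Target posterior odds = 0.98/0.02 = 49.
Require 22.5ⁿ ≥ 49 ÷ (9/9991) = 489559/9.
22.5³ = 11390.625 falls short of 489559/9 but 22.5⁴ = 256289.0625 reaches it, so n = 4.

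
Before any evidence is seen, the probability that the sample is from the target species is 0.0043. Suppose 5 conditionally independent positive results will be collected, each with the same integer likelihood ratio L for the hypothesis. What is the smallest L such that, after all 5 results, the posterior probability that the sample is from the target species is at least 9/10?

5

Prior odds = 0.0043/0.9957 = 43/9957.
Target odds = 0.9/0.1 = 9.
Need L⁵ ≥ 9 ÷ (43/9957) = 89613/43.
4⁵ = 1024 < 89613/43 ≤ 3125 = 5⁵, so L = 5.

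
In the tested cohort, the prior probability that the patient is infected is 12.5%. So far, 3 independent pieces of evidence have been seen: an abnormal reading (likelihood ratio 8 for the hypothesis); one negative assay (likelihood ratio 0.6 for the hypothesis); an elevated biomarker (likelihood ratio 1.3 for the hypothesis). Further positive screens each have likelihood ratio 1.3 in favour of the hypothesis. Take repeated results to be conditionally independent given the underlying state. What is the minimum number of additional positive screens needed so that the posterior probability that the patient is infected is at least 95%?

12

Prior odds = 0.125/0.875 = 1/7.
Combined Bayes factor of the evidence already in hand = 8 × 0.6 × 1.3 = 6.24.
Odds after that evidence = (1/7) × 6.24 = 156/175.
Target odds = 0.95/0.05 = 19.
Need 1.3ⁿ ≥ 19 ÷ (156/175) = 3325/156.
1.3¹¹ ≈17.9216 falls short of 3325/156 but 1.3¹² ≈23.2981 reaches it, so n = 12.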